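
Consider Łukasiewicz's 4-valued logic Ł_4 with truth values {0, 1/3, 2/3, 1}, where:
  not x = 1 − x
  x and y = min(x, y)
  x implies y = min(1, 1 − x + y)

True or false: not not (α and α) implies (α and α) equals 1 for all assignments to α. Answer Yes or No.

Yes

α = 0 ↦ 1
α = 1/3 ↦ 1
α = 2/3 ↦ 1
α = 1 ↦ 1
Every assignment gives a value ≥ 1.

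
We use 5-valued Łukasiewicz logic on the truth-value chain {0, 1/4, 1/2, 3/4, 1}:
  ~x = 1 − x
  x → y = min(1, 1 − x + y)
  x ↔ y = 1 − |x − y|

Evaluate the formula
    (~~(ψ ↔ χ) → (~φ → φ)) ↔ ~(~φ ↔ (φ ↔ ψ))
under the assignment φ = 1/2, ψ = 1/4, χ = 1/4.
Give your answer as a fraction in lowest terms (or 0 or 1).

ψ ↔ χ = 1/4 ↔ 1/4 = 1
~(ψ ↔ χ) = ~1 = 0
~~(ψ ↔ χ) = ~0 = 1
~φ = ~1/2 = 1/2
~φ → φ = 1/2 → 1/2 = 1
~~(ψ ↔ χ) → (~φ → φ) = 1 → 1 = 1
~φ = ~1/2 = 1/2
φ ↔ ψ = 1/2 ↔ 1/4 = 3/4
~φ ↔ (φ ↔ ψ) = 1/2 ↔ 3/4 = 3/4
~(~φ ↔ (φ ↔ ψ)) = ~3/4 = 1/4
(~~(ψ ↔ χ) → (~φ → φ)) ↔ ~(~φ ↔ (φ ↔ ψ)) = 1 ↔ 1/4 = 1/4

1/4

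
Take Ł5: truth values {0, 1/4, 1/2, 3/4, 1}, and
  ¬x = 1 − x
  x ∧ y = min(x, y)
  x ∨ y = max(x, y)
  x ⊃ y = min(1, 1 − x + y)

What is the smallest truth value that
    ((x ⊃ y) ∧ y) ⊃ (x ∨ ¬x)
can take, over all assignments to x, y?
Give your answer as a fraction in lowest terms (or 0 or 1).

1/2

Take x = 1/2, y = 1:
x ⊃ y = 1/2 ⊃ 1 = 1
(x ⊃ y) ∧ y = 1 ∧ 1 = 1
¬x = ¬1/2 = 1/2
x ∨ ¬x = 1/2 ∨ 1/2 = 1/2
((x ⊃ y) ∧ y) ⊃ (x ∨ ¬x) = 1 ⊃ 1/2 = 1/2
No assignment yields a value below 1/2, so this is the minimum.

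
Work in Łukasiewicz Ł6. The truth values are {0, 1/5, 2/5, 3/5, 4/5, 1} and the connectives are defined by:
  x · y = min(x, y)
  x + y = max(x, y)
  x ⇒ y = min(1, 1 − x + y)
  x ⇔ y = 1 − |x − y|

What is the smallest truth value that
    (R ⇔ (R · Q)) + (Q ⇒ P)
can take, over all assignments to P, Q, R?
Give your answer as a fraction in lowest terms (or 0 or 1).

Take P = 0, Q = 2/5, R = 4/5:
R · Q = 4/5 · 2/5 = 2/5
R ⇔ (R · Q) = 4/5 ⇔ 2/5 = 3/5
Q ⇒ P = 2/5 ⇒ 0 = 3/5
(R ⇔ (R · Q)) + (Q ⇒ P) = 3/5 + 3/5 = 3/5
No assignment yields a value below 3/5, so this is the minimum.

3/5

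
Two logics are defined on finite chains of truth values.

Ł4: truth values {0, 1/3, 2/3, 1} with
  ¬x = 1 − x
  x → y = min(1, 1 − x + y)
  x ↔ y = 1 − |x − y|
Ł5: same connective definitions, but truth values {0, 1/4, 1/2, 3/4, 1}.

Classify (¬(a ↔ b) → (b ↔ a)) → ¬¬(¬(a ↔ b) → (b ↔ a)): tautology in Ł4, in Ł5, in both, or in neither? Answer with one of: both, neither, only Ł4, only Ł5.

In Ł4: every assignment gives 1 — tautology.
In Ł5: every assignment gives 1 — tautology.

both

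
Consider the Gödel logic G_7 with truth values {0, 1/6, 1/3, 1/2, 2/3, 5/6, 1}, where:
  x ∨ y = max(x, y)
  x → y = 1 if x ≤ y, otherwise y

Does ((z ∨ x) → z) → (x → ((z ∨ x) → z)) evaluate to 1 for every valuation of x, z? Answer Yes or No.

At x = 2/3, z = 1/3, for instance:
z ∨ x = 1/3 ∨ 2/3 = 2/3
(z ∨ x) → z = 2/3 → 1/3 = 1/3
x → ((z ∨ x) → z) = 2/3 → 1/3 = 1/3
((z ∨ x) → z) → (x → ((z ∨ x) → z)) = 1/3 → 1/3 = 1
and checking the remaining 48 assignments likewise gives ≥ 1 in every case.

Yes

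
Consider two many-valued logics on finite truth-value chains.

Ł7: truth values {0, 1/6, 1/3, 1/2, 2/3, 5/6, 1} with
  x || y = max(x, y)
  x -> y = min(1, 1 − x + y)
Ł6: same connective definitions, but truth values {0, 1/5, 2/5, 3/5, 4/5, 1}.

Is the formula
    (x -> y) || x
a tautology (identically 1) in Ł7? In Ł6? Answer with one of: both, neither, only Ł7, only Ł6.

neither

In Ł7: at x = 1/6, y = 0 the value is 5/6 — not a tautology.
In Ł6: at x = 1/5, y = 0 the value is 4/5 — not a tautology.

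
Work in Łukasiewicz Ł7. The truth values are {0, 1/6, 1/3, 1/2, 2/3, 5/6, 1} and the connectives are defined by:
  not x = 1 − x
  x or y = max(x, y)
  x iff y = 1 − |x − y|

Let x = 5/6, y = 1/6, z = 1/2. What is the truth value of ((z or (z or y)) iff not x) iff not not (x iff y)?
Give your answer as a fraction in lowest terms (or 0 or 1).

z or y = 1/2 or 1/6 = 1/2
z or (z or y) = 1/2 or 1/2 = 1/2
not x = not 5/6 = 1/6
(z or (z or y)) iff not x = 1/2 iff 1/6 = 2/3
x iff y = 5/6 iff 1/6 = 1/3
not (x iff y) = not 1/3 = 2/3
not not (x iff y) = not 2/3 = 1/3
((z or (z or y)) iff not x) iff not not (x iff y) = 2/3 iff 1/3 = 2/3

2/3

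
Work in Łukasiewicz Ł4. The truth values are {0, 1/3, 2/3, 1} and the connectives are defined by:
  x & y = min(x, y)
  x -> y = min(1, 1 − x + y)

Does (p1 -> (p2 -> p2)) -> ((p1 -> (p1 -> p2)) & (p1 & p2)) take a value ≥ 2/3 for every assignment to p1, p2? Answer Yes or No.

Counterexample: take p1 = 0, p2 = 0.
p2 -> p2 = 0 -> 0 = 1
p1 -> (p2 -> p2) = 0 -> 1 = 1
p1 -> p2 = 0 -> 0 = 1
p1 -> (p1 -> p2) = 0 -> 1 = 1
p1 & p2 = 0 & 0 = 0
(p1 -> (p1 -> p2)) & (p1 & p2) = 1 & 0 = 0
(p1 -> (p2 -> p2)) -> ((p1 -> (p1 -> p2)) & (p1 & p2)) = 1 -> 0 = 0
This gives 0, which is below 2/3.

No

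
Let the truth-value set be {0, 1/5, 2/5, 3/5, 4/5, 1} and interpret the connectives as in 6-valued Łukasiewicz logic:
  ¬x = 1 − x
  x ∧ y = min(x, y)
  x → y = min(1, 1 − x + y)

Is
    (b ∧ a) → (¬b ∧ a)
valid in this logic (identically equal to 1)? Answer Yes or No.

Counterexample: take a = 1/5, b = 1.
b ∧ a = 1 ∧ 1/5 = 1/5
¬b = ¬1 = 0
¬b ∧ a = 0 ∧ 1/5 = 0
(b ∧ a) → (¬b ∧ a) = 1/5 → 0 = 4/5
This gives 4/5 ≠ 1.

No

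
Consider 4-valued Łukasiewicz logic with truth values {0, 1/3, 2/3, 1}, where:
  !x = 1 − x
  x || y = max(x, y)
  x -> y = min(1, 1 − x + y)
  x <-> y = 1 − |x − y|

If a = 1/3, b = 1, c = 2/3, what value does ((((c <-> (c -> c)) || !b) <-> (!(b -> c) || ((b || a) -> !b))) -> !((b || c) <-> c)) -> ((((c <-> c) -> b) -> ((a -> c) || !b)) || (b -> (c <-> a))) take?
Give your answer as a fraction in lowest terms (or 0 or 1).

1

c -> c = 2/3 -> 2/3 = 1
c <-> (c -> c) = 2/3 <-> 1 = 2/3
!b = !1 = 0
(c <-> (c -> c)) || !b = 2/3 || 0 = 2/3
b -> c = 1 -> 2/3 = 2/3
!(b -> c) = !2/3 = 1/3
b || a = 1 || 1/3 = 1
!b = !1 = 0
(b || a) -> !b = 1 -> 0 = 0
!(b -> c) || ((b || a) -> !b) = 1/3 || 0 = 1/3
((c <-> (c -> c)) || !b) <-> (!(b -> c) || ((b || a) -> !b)) = 2/3 <-> 1/3 = 2/3
b || c = 1 || 2/3 = 1
(b || c) <-> c = 1 <-> 2/3 = 2/3
!((b || c) <-> c) = !2/3 = 1/3
(((c <-> (c -> c)) || !b) <-> (!(b -> c) || ((b || a) -> !b))) -> !((b || c) <-> c) = 2/3 -> 1/3 = 2/3
c <-> c = 2/3 <-> 2/3 = 1
(c <-> c) -> b = 1 -> 1 = 1
a -> c = 1/3 -> 2/3 = 1
!b = !1 = 0
(a -> c) || !b = 1 || 0 = 1
((c <-> c) -> b) -> ((a -> c) || !b) = 1 -> 1 = 1
c <-> a = 2/3 <-> 1/3 = 2/3
b -> (c <-> a) = 1 -> 2/3 = 2/3
(((c <-> c) -> b) -> ((a -> c) || !b)) || (b -> (c <-> a)) = 1 || 2/3 = 1
((((c <-> (c -> c)) || !b) <-> (!(b -> c) || ((b || a) -> !b))) -> !((b || c) <-> c)) -> ((((c <-> c) -> b) -> ((a -> c) || !b)) || (b -> (c <-> a))) = 2/3 -> 1 = 1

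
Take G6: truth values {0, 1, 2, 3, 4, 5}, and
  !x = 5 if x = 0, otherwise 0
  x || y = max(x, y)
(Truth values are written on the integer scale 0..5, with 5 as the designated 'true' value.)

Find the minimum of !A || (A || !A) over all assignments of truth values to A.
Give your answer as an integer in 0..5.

1

Take A = 1:
!A = !1 = 0
!A = !1 = 0
A || !A = 1 || 0 = 1
!A || (A || !A) = 0 || 1 = 1
No assignment yields a value below 1, so this is the minimum.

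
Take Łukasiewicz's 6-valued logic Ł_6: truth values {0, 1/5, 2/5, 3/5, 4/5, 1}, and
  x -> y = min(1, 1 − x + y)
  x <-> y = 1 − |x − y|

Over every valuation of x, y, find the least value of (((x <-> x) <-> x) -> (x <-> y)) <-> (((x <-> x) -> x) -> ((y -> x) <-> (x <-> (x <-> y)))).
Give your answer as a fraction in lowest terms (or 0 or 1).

Take x = 3/5, y = 0:
x <-> x = 3/5 <-> 3/5 = 1
(x <-> x) <-> x = 1 <-> 3/5 = 3/5
x <-> y = 3/5 <-> 0 = 2/5
((x <-> x) <-> x) -> (x <-> y) = 3/5 -> 2/5 = 4/5
x <-> x = 3/5 <-> 3/5 = 1
(x <-> x) -> x = 1 -> 3/5 = 3/5
y -> x = 0 -> 3/5 = 1
x <-> y = 3/5 <-> 0 = 2/5
x <-> (x <-> y) = 3/5 <-> 2/5 = 4/5
(y -> x) <-> (x <-> (x <-> y)) = 1 <-> 4/5 = 4/5
((x <-> x) -> x) -> ((y -> x) <-> (x <-> (x <-> y))) = 3/5 -> 4/5 = 1
(((x <-> x) <-> x) -> (x <-> y)) <-> (((x <-> x) -> x) -> ((y -> x) <-> (x <-> (x <-> y)))) = 4/5 <-> 1 = 4/5
No assignment yields a value below 4/5, so this is the minimum.

4/5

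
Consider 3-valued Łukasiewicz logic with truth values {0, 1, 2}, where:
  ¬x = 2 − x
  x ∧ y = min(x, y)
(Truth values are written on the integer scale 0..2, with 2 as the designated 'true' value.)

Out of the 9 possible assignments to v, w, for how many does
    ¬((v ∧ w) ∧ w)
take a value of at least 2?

5

v = 0, w = 0 ↦ 2  ≥
v = 0, w = 1 ↦ 2  ≥
v = 0, w = 2 ↦ 2  ≥
v = 1, w = 0 ↦ 2  ≥
v = 1, w = 1 ↦ 1  <
v = 1, w = 2 ↦ 1  <
v = 2, w = 0 ↦ 2  ≥
v = 2, w = 1 ↦ 1  <
v = 2, w = 2 ↦ 0  <
So 5 of the 9 assignments meet the threshold.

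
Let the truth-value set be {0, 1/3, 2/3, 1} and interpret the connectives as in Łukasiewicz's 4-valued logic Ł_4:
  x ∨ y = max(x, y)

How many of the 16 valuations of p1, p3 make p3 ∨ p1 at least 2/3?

12

p1 = 0, p3 = 0 ↦ 0  <
p1 = 0, p3 = 1/3 ↦ 1/3  <
p1 = 0, p3 = 2/3 ↦ 2/3  ≥
p1 = 0, p3 = 1 ↦ 1  ≥
p1 = 1/3, p3 = 0 ↦ 1/3  <
p1 = 1/3, p3 = 1/3 ↦ 1/3  <
p1 = 1/3, p3 = 2/3 ↦ 2/3  ≥
p1 = 1/3, p3 = 1 ↦ 1  ≥
p1 = 2/3, p3 = 0 ↦ 2/3  ≥
p1 = 2/3, p3 = 1/3 ↦ 2/3  ≥
p1 = 2/3, p3 = 2/3 ↦ 2/3  ≥
p1 = 2/3, p3 = 1 ↦ 1  ≥
p1 = 1, p3 = 0 ↦ 1  ≥
p1 = 1, p3 = 1/3 ↦ 1  ≥
p1 = 1, p3 = 2/3 ↦ 1  ≥
p1 = 1, p3 = 1 ↦ 1  ≥
So 12 of the 16 assignments meet the threshold.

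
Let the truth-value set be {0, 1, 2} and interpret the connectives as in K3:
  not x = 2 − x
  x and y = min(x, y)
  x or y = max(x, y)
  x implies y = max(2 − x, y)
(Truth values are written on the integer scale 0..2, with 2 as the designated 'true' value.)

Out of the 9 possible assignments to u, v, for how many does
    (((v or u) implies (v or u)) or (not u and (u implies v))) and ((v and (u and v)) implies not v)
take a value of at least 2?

4

u = 0, v = 0 ↦ 2  ≥
u = 0, v = 1 ↦ 2  ≥
u = 0, v = 2 ↦ 2  ≥
u = 1, v = 0 ↦ 1  <
u = 1, v = 1 ↦ 1  <
u = 1, v = 2 ↦ 1  <
u = 2, v = 0 ↦ 2  ≥
u = 2, v = 1 ↦ 1  <
u = 2, v = 2 ↦ 0  <
So 4 of the 9 assignments meet the threshold.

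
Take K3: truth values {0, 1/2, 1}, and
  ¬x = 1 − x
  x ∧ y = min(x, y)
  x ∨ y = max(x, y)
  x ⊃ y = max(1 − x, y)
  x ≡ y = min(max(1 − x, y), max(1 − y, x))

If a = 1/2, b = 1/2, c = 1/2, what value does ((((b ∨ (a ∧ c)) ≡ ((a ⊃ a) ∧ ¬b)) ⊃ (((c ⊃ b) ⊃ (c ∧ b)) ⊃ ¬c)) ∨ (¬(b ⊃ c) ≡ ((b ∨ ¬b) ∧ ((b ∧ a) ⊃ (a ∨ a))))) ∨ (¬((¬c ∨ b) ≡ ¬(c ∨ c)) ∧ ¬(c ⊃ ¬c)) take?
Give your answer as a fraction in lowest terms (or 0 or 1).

1/2

a ∧ c = 1/2 ∧ 1/2 = 1/2
b ∨ (a ∧ c) = 1/2 ∨ 1/2 = 1/2
a ⊃ a = 1/2 ⊃ 1/2 = 1/2
¬b = ¬1/2 = 1/2
(a ⊃ a) ∧ ¬b = 1/2 ∧ 1/2 = 1/2
(b ∨ (a ∧ c)) ≡ ((a ⊃ a) ∧ ¬b) = 1/2 ≡ 1/2 = 1/2
c ⊃ b = 1/2 ⊃ 1/2 = 1/2
c ∧ b = 1/2 ∧ 1/2 = 1/2
(c ⊃ b) ⊃ (c ∧ b) = 1/2 ⊃ 1/2 = 1/2
¬c = ¬1/2 = 1/2
((c ⊃ b) ⊃ (c ∧ b)) ⊃ ¬c = 1/2 ⊃ 1/2 = 1/2
((b ∨ (a ∧ c)) ≡ ((a ⊃ a) ∧ ¬b)) ⊃ (((c ⊃ b) ⊃ (c ∧ b)) ⊃ ¬c) = 1/2 ⊃ 1/2 = 1/2
b ⊃ c = 1/2 ⊃ 1/2 = 1/2
¬(b ⊃ c) = ¬1/2 = 1/2
¬b = ¬1/2 = 1/2
b ∨ ¬b = 1/2 ∨ 1/2 = 1/2
b ∧ a = 1/2 ∧ 1/2 = 1/2
a ∨ a = 1/2 ∨ 1/2 = 1/2
(b ∧ a) ⊃ (a ∨ a) = 1/2 ⊃ 1/2 = 1/2
(b ∨ ¬b) ∧ ((b ∧ a) ⊃ (a ∨ a)) = 1/2 ∧ 1/2 = 1/2
¬(b ⊃ c) ≡ ((b ∨ ¬b) ∧ ((b ∧ a) ⊃ (a ∨ a))) = 1/2 ≡ 1/2 = 1/2
(((b ∨ (a ∧ c)) ≡ ((a ⊃ a) ∧ ¬b)) ⊃ (((c ⊃ b) ⊃ (c ∧ b)) ⊃ ¬c)) ∨ (¬(b ⊃ c) ≡ ((b ∨ ¬b) ∧ ((b ∧ a) ⊃ (a ∨ a)))) = 1/2 ∨ 1/2 = 1/2
¬c = ¬1/2 = 1/2
¬c ∨ b = 1/2 ∨ 1/2 = 1/2
c ∨ c = 1/2 ∨ 1/2 = 1/2
¬(c ∨ c) = ¬1/2 = 1/2
(¬c ∨ b) ≡ ¬(c ∨ c) = 1/2 ≡ 1/2 = 1/2
¬((¬c ∨ b) ≡ ¬(c ∨ c)) = ¬1/2 = 1/2
¬c = ¬1/2 = 1/2
c ⊃ ¬c = 1/2 ⊃ 1/2 = 1/2
¬(c ⊃ ¬c) = ¬1/2 = 1/2
¬((¬c ∨ b) ≡ ¬(c ∨ c)) ∧ ¬(c ⊃ ¬c) = 1/2 ∧ 1/2 = 1/2
((((b ∨ (a ∧ c)) ≡ ((a ⊃ a) ∧ ¬b)) ⊃ (((c ⊃ b) ⊃ (c ∧ b)) ⊃ ¬c)) ∨ (¬(b ⊃ c) ≡ ((b ∨ ¬b) ∧ ((b ∧ a) ⊃ (a ∨ a))))) ∨ (¬((¬c ∨ b) ≡ ¬(c ∨ c)) ∧ ¬(c ⊃ ¬c)) = 1/2 ∨ 1/2 = 1/2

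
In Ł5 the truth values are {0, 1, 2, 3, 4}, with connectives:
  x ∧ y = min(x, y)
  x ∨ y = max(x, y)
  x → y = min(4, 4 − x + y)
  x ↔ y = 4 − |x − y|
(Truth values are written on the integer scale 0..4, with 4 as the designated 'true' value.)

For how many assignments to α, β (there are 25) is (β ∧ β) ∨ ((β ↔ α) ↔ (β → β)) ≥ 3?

value 4: 9 assignments (counts)
value 3: 9 assignments (counts)
value 2: 4 assignments
value 1: 2 assignments
value 0: 1 assignment
So 18 of the 25 assignments meet the threshold.

18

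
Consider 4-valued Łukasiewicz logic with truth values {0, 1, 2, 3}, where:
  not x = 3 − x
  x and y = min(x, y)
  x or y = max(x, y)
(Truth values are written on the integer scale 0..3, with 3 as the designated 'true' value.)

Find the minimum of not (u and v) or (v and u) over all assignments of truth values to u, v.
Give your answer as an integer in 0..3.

2

Take u = 1, v = 1:
u and v = 1 and 1 = 1
not (u and v) = not 1 = 2
v and u = 1 and 1 = 1
not (u and v) or (v and u) = 2 or 1 = 2
No assignment yields a value below 2, so this is the minimum.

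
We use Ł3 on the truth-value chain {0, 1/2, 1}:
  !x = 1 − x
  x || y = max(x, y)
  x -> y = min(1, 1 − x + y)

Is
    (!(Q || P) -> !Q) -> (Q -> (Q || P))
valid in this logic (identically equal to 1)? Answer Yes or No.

Yes

P = 0, Q = 0 ↦ 1
P = 0, Q = 1/2 ↦ 1
P = 0, Q = 1 ↦ 1
P = 1/2, Q = 0 ↦ 1
P = 1/2, Q = 1/2 ↦ 1
P = 1/2, Q = 1 ↦ 1
P = 1, Q = 0 ↦ 1
P = 1, Q = 1/2 ↦ 1
P = 1, Q = 1 ↦ 1
Every assignment gives a value ≥ 1.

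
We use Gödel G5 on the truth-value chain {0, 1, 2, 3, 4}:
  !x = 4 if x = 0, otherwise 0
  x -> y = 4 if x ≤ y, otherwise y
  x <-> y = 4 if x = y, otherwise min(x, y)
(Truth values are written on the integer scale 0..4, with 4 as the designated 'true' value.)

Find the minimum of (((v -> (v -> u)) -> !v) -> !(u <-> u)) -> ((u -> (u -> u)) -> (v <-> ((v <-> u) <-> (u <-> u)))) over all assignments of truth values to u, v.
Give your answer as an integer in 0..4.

Take u = 1, v = 1:
v -> u = 1 -> 1 = 4
v -> (v -> u) = 1 -> 4 = 4
!v = !1 = 0
(v -> (v -> u)) -> !v = 4 -> 0 = 0
u <-> u = 1 <-> 1 = 4
!(u <-> u) = !4 = 0
((v -> (v -> u)) -> !v) -> !(u <-> u) = 0 -> 0 = 4
u -> u = 1 -> 1 = 4
u -> (u -> u) = 1 -> 4 = 4
v <-> u = 1 <-> 1 = 4
u <-> u = 1 <-> 1 = 4
(v <-> u) <-> (u <-> u) = 4 <-> 4 = 4
v <-> ((v <-> u) <-> (u <-> u)) = 1 <-> 4 = 1
(u -> (u -> u)) -> (v <-> ((v <-> u) <-> (u <-> u))) = 4 -> 1 = 1
(((v -> (v -> u)) -> !v) -> !(u <-> u)) -> ((u -> (u -> u)) -> (v <-> ((v <-> u) <-> (u <-> u)))) = 4 -> 1 = 1
No assignment yields a value below 1, so this is the minimum.

1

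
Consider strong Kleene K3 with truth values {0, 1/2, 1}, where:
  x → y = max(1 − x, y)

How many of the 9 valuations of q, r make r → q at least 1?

q = 0, r = 0 ↦ 1  ≥
q = 0, r = 1/2 ↦ 1/2  <
q = 0, r = 1 ↦ 0  <
q = 1/2, r = 0 ↦ 1  ≥
q = 1/2, r = 1/2 ↦ 1/2  <
q = 1/2, r = 1 ↦ 1/2  <
q = 1, r = 0 ↦ 1  ≥
q = 1, r = 1/2 ↦ 1  ≥
q = 1, r = 1 ↦ 1  ≥
So 5 of the 9 assignments meet the threshold.

5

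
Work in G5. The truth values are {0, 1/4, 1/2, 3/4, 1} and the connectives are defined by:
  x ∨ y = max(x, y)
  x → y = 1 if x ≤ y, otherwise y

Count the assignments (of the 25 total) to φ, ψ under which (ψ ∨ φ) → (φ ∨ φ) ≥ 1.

value 1: 15 assignments (counts)
value 3/4: 1 assignment
value 1/2: 2 assignments
value 1/4: 3 assignments
value 0: 4 assignments
So 15 of the 25 assignments meet the threshold.

15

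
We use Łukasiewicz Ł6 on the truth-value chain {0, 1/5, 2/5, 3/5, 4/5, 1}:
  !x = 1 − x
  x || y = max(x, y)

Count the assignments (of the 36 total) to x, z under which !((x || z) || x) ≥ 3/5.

value 1: 1 assignment (counts)
value 4/5: 3 assignments (counts)
value 3/5: 5 assignments (counts)
value 2/5: 7 assignments
value 1/5: 9 assignments
value 0: 11 assignments
So 9 of the 36 assignments meet the threshold.

9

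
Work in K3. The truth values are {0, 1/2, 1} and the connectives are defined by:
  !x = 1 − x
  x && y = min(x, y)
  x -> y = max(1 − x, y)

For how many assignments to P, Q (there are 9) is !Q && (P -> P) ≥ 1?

2

P = 0, Q = 0 ↦ 1  ≥
P = 0, Q = 1/2 ↦ 1/2  <
P = 0, Q = 1 ↦ 0  <
P = 1/2, Q = 0 ↦ 1/2  <
P = 1/2, Q = 1/2 ↦ 1/2  <
P = 1/2, Q = 1 ↦ 0  <
P = 1, Q = 0 ↦ 1  ≥
P = 1, Q = 1/2 ↦ 1/2  <
P = 1, Q = 1 ↦ 0  <
So 2 of the 9 assignments meet the threshold.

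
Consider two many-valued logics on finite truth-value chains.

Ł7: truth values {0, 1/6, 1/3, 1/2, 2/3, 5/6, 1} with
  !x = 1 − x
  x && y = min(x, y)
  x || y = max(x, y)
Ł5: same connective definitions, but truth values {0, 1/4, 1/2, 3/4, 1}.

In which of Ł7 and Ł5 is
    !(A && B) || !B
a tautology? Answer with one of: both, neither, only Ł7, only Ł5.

In Ł7: at A = 1/6, B = 1/6 the value is 5/6 — not a tautology.
In Ł5: at A = 1/4, B = 1/4 the value is 3/4 — not a tautology.

neither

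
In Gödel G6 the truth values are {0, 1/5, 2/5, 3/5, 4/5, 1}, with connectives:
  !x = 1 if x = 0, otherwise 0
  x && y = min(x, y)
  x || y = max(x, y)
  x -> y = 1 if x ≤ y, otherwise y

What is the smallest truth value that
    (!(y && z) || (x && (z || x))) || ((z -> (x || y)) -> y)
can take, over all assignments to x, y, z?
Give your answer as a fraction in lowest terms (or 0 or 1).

1/5

Take x = 0, y = 1/5, z = 1/5:
y && z = 1/5 && 1/5 = 1/5
!(y && z) = !1/5 = 0
z || x = 1/5 || 0 = 1/5
x && (z || x) = 0 && 1/5 = 0
!(y && z) || (x && (z || x)) = 0 || 0 = 0
x || y = 0 || 1/5 = 1/5
z -> (x || y) = 1/5 -> 1/5 = 1
(z -> (x || y)) -> y = 1 -> 1/5 = 1/5
(!(y && z) || (x && (z || x))) || ((z -> (x || y)) -> y) = 0 || 1/5 = 1/5
No assignment yields a value below 1/5, so this is the minimum.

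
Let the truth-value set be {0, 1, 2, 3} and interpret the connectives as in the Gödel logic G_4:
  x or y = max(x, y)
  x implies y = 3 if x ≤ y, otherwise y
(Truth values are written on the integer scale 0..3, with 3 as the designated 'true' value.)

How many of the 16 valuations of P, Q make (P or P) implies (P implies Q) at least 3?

10

P = 0, Q = 0 ↦ 3  ≥
P = 0, Q = 1 ↦ 3  ≥
P = 0, Q = 2 ↦ 3  ≥
P = 0, Q = 3 ↦ 3  ≥
P = 1, Q = 0 ↦ 0  <
P = 1, Q = 1 ↦ 3  ≥
P = 1, Q = 2 ↦ 3  ≥
P = 1, Q = 3 ↦ 3  ≥
P = 2, Q = 0 ↦ 0  <
P = 2, Q = 1 ↦ 1  <
P = 2, Q = 2 ↦ 3  ≥
P = 2, Q = 3 ↦ 3  ≥
P = 3, Q = 0 ↦ 0  <
P = 3, Q = 1 ↦ 1  <
P = 3, Q = 2 ↦ 2  <
P = 3, Q = 3 ↦ 3  ≥
So 10 of the 16 assignments meet the threshold.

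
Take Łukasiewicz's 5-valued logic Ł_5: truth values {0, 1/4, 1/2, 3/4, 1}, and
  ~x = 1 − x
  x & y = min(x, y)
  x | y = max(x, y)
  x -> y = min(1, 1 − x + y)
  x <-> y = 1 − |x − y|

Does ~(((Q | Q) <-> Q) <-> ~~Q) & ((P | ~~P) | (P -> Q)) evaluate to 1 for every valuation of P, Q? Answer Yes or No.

No

Counterexample: take P = 0, Q = 1/4.
Q | Q = 1/4 | 1/4 = 1/4
(Q | Q) <-> Q = 1/4 <-> 1/4 = 1
~Q = ~1/4 = 3/4
~~Q = ~3/4 = 1/4
((Q | Q) <-> Q) <-> ~~Q = 1 <-> 1/4 = 1/4
~(((Q | Q) <-> Q) <-> ~~Q) = ~1/4 = 3/4
~P = ~0 = 1
~~P = ~1 = 0
P | ~~P = 0 | 0 = 0
P -> Q = 0 -> 1/4 = 1
(P | ~~P) | (P -> Q) = 0 | 1 = 1
~(((Q | Q) <-> Q) <-> ~~Q) & ((P | ~~P) | (P -> Q)) = 3/4 & 1 = 3/4
This gives 3/4 ≠ 1.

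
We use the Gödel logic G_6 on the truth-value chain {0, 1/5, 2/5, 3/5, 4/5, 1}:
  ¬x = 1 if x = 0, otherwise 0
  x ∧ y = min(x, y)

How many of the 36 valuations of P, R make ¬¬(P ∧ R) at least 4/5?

25

value 1: 25 assignments (counts)
value 0: 11 assignments
So 25 of the 36 assignments meet the threshold.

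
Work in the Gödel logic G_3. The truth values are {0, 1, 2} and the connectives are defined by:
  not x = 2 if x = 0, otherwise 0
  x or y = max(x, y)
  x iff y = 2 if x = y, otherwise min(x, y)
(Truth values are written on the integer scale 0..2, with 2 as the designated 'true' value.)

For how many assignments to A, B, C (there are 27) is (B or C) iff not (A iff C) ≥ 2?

7

value 2: 7 assignments (counts)
value 1: 4 assignments
value 0: 16 assignments
So 7 of the 27 assignments meet the threshold.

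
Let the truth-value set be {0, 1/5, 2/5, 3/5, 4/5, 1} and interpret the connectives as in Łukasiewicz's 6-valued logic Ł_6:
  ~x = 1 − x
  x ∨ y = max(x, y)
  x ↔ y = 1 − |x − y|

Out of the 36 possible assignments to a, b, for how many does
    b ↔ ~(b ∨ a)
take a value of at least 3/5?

18

value 1: 3 assignments (counts)
value 4/5: 11 assignments (counts)
value 3/5: 4 assignments (counts)
value 2/5: 9 assignments
value 1/5: 2 assignments
value 0: 7 assignments
So 18 of the 36 assignments meet the threshold.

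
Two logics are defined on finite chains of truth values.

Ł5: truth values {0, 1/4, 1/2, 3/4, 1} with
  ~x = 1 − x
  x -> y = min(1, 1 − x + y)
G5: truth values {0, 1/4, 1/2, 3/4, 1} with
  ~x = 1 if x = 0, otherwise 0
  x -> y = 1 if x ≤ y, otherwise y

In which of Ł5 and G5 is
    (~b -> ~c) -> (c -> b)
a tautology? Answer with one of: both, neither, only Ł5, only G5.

only Ł5

In Ł5: every assignment gives 1 — tautology.
In G5: at b = 1/4, c = 1/2 the value is 1/4 — not a tautology.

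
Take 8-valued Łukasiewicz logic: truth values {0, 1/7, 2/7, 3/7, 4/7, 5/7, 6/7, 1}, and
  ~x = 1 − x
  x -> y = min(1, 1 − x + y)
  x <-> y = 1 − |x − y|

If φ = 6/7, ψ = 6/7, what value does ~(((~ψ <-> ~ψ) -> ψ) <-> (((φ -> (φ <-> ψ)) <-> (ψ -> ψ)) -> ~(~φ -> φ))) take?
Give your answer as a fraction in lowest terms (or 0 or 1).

6/7

~ψ = ~6/7 = 1/7
~ψ = ~6/7 = 1/7
~ψ <-> ~ψ = 1/7 <-> 1/7 = 1
(~ψ <-> ~ψ) -> ψ = 1 -> 6/7 = 6/7
φ <-> ψ = 6/7 <-> 6/7 = 1
φ -> (φ <-> ψ) = 6/7 -> 1 = 1
ψ -> ψ = 6/7 -> 6/7 = 1
(φ -> (φ <-> ψ)) <-> (ψ -> ψ) = 1 <-> 1 = 1
~φ = ~6/7 = 1/7
~φ -> φ = 1/7 -> 6/7 = 1
~(~φ -> φ) = ~1 = 0
((φ -> (φ <-> ψ)) <-> (ψ -> ψ)) -> ~(~φ -> φ) = 1 -> 0 = 0
((~ψ <-> ~ψ) -> ψ) <-> (((φ -> (φ <-> ψ)) <-> (ψ -> ψ)) -> ~(~φ -> φ)) = 6/7 <-> 0 = 1/7
~(((~ψ <-> ~ψ) -> ψ) <-> (((φ -> (φ <-> ψ)) <-> (ψ -> ψ)) -> ~(~φ -> φ))) = ~1/7 = 6/7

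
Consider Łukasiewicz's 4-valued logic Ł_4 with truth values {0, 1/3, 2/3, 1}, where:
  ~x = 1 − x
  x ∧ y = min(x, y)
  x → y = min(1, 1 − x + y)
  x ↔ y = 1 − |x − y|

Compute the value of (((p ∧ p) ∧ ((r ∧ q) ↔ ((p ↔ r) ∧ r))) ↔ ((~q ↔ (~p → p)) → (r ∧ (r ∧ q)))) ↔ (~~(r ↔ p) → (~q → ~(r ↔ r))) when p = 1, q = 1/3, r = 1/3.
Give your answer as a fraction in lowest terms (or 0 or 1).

p ∧ p = 1 ∧ 1 = 1
r ∧ q = 1/3 ∧ 1/3 = 1/3
p ↔ r = 1 ↔ 1/3 = 1/3
(p ↔ r) ∧ r = 1/3 ∧ 1/3 = 1/3
(r ∧ q) ↔ ((p ↔ r) ∧ r) = 1/3 ↔ 1/3 = 1
(p ∧ p) ∧ ((r ∧ q) ↔ ((p ↔ r) ∧ r)) = 1 ∧ 1 = 1
~q = ~1/3 = 2/3
~p = ~1 = 0
~p → p = 0 → 1 = 1
~q ↔ (~p → p) = 2/3 ↔ 1 = 2/3
r ∧ q = 1/3 ∧ 1/3 = 1/3
r ∧ (r ∧ q) = 1/3 ∧ 1/3 = 1/3
(~q ↔ (~p → p)) → (r ∧ (r ∧ q)) = 2/3 → 1/3 = 2/3
((p ∧ p) ∧ ((r ∧ q) ↔ ((p ↔ r) ∧ r))) ↔ ((~q ↔ (~p → p)) → (r ∧ (r ∧ q))) = 1 ↔ 2/3 = 2/3
r ↔ p = 1/3 ↔ 1 = 1/3
~(r ↔ p) = ~1/3 = 2/3
~~(r ↔ p) = ~2/3 = 1/3
~q = ~1/3 = 2/3
r ↔ r = 1/3 ↔ 1/3 = 1
~(r ↔ r) = ~1 = 0
~q → ~(r ↔ r) = 2/3 → 0 = 1/3
~~(r ↔ p) → (~q → ~(r ↔ r)) = 1/3 → 1/3 = 1
(((p ∧ p) ∧ ((r ∧ q) ↔ ((p ↔ r) ∧ r))) ↔ ((~q ↔ (~p → p)) → (r ∧ (r ∧ q)))) ↔ (~~(r ↔ p) → (~q → ~(r ↔ r))) = 2/3 ↔ 1 = 2/3

2/3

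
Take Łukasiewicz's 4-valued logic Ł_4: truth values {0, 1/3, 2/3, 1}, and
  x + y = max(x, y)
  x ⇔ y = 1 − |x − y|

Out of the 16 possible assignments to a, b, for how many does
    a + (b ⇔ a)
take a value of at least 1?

7

a = 0, b = 0 ↦ 1  ≥
a = 0, b = 1/3 ↦ 2/3  <
a = 0, b = 2/3 ↦ 1/3  <
a = 0, b = 1 ↦ 0  <
a = 1/3, b = 0 ↦ 2/3  <
a = 1/3, b = 1/3 ↦ 1  ≥
a = 1/3, b = 2/3 ↦ 2/3  <
a = 1/3, b = 1 ↦ 1/3  <
a = 2/3, b = 0 ↦ 2/3  <
a = 2/3, b = 1/3 ↦ 2/3  <
a = 2/3, b = 2/3 ↦ 1  ≥
a = 2/3, b = 1 ↦ 2/3  <
a = 1, b = 0 ↦ 1  ≥
a = 1, b = 1/3 ↦ 1  ≥
a = 1, b = 2/3 ↦ 1  ≥
a = 1, b = 1 ↦ 1  ≥
So 7 of the 16 assignments meet the threshold.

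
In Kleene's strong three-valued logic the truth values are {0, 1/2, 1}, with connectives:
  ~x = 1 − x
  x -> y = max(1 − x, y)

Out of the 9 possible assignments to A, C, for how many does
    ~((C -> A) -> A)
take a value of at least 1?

1

A = 0, C = 0 ↦ 1  ≥
A = 0, C = 1/2 ↦ 1/2  <
A = 0, C = 1 ↦ 0  <
A = 1/2, C = 0 ↦ 1/2  <
A = 1/2, C = 1/2 ↦ 1/2  <
A = 1/2, C = 1 ↦ 1/2  <
A = 1, C = 0 ↦ 0  <
A = 1, C = 1/2 ↦ 0  <
A = 1, C = 1 ↦ 0  <
So 1 of the 9 assignments meets the threshold.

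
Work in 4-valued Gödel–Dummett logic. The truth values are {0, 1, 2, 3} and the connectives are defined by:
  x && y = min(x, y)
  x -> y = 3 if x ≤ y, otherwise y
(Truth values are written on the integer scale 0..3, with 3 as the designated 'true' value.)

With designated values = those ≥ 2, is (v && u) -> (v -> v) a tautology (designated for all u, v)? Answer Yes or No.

u = 0, v = 0 ↦ 3
u = 0, v = 1 ↦ 3
u = 0, v = 2 ↦ 3
u = 0, v = 3 ↦ 3
u = 1, v = 0 ↦ 3
u = 1, v = 1 ↦ 3
u = 1, v = 2 ↦ 3
u = 1, v = 3 ↦ 3
u = 2, v = 0 ↦ 3
u = 2, v = 1 ↦ 3
u = 2, v = 2 ↦ 3
u = 2, v = 3 ↦ 3
u = 3, v = 0 ↦ 3
u = 3, v = 1 ↦ 3
u = 3, v = 2 ↦ 3
u = 3, v = 3 ↦ 3
Every assignment gives a value ≥ 2.

Yes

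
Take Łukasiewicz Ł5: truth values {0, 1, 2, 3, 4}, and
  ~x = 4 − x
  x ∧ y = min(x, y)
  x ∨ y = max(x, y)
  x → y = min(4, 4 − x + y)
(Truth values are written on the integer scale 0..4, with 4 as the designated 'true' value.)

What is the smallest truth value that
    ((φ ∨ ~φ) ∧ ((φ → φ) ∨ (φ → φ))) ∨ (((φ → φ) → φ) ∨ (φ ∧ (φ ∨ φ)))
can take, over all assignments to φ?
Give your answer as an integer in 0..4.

Take φ = 2:
~φ = ~2 = 2
φ ∨ ~φ = 2 ∨ 2 = 2
φ → φ = 2 → 2 = 4
φ → φ = 2 → 2 = 4
(φ → φ) ∨ (φ → φ) = 4 ∨ 4 = 4
(φ ∨ ~φ) ∧ ((φ → φ) ∨ (φ → φ)) = 2 ∧ 4 = 2
φ → φ = 2 → 2 = 4
(φ → φ) → φ = 4 → 2 = 2
φ ∨ φ = 2 ∨ 2 = 2
φ ∧ (φ ∨ φ) = 2 ∧ 2 = 2
((φ → φ) → φ) ∨ (φ ∧ (φ ∨ φ)) = 2 ∨ 2 = 2
((φ ∨ ~φ) ∧ ((φ → φ) ∨ (φ → φ))) ∨ (((φ → φ) → φ) ∨ (φ ∧ (φ ∨ φ))) = 2 ∨ 2 = 2
No assignment yields a value below 2, so this is the minimum.

2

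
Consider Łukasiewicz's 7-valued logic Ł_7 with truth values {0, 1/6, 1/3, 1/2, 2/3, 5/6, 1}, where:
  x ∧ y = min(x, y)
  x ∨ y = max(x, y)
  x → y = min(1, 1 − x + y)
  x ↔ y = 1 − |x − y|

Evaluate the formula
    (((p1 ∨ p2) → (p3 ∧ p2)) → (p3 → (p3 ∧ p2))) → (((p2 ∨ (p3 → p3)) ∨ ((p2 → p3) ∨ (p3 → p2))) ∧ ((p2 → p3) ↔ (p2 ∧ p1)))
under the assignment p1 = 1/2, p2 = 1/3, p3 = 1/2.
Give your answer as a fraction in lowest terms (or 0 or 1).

p1 ∨ p2 = 1/2 ∨ 1/3 = 1/2
p3 ∧ p2 = 1/2 ∧ 1/3 = 1/3
(p1 ∨ p2) → (p3 ∧ p2) = 1/2 → 1/3 = 5/6
p3 ∧ p2 = 1/2 ∧ 1/3 = 1/3
p3 → (p3 ∧ p2) = 1/2 → 1/3 = 5/6
((p1 ∨ p2) → (p3 ∧ p2)) → (p3 → (p3 ∧ p2)) = 5/6 → 5/6 = 1
p3 → p3 = 1/2 → 1/2 = 1
p2 ∨ (p3 → p3) = 1/3 ∨ 1 = 1
p2 → p3 = 1/3 → 1/2 = 1
p3 → p2 = 1/2 → 1/3 = 5/6
(p2 → p3) ∨ (p3 → p2) = 1 ∨ 5/6 = 1
(p2 ∨ (p3 → p3)) ∨ ((p2 → p3) ∨ (p3 → p2)) = 1 ∨ 1 = 1
p2 → p3 = 1/3 → 1/2 = 1
p2 ∧ p1 = 1/3 ∧ 1/2 = 1/3
(p2 → p3) ↔ (p2 ∧ p1) = 1 ↔ 1/3 = 1/3
((p2 ∨ (p3 → p3)) ∨ ((p2 → p3) ∨ (p3 → p2))) ∧ ((p2 → p3) ↔ (p2 ∧ p1)) = 1 ∧ 1/3 = 1/3
(((p1 ∨ p2) → (p3 ∧ p2)) → (p3 → (p3 ∧ p2))) → (((p2 ∨ (p3 → p3)) ∨ ((p2 → p3) ∨ (p3 → p2))) ∧ ((p2 → p3) ↔ (p2 ∧ p1))) = 1 → 1/3 = 1/3

1/3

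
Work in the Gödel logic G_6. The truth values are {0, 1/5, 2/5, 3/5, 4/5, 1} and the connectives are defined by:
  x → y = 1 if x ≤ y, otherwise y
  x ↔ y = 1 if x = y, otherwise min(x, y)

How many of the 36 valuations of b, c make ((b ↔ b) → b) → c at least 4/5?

22

value 1: 21 assignments (counts)
value 4/5: 1 assignment (counts)
value 3/5: 2 assignments
value 2/5: 3 assignments
value 1/5: 4 assignments
value 0: 5 assignments
So 22 of the 36 assignments meet the threshold.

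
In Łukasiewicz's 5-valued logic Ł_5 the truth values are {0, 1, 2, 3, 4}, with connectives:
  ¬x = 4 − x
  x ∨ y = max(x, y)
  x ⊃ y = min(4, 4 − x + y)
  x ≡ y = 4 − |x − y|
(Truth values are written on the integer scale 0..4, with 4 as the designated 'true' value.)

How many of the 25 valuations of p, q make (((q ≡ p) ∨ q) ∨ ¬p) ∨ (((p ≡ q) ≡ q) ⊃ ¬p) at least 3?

20

value 4: 17 assignments (counts)
value 3: 3 assignments (counts)
value 2: 3 assignments
value 1: 1 assignment
value 0: 1 assignment
So 20 of the 25 assignments meet the threshold.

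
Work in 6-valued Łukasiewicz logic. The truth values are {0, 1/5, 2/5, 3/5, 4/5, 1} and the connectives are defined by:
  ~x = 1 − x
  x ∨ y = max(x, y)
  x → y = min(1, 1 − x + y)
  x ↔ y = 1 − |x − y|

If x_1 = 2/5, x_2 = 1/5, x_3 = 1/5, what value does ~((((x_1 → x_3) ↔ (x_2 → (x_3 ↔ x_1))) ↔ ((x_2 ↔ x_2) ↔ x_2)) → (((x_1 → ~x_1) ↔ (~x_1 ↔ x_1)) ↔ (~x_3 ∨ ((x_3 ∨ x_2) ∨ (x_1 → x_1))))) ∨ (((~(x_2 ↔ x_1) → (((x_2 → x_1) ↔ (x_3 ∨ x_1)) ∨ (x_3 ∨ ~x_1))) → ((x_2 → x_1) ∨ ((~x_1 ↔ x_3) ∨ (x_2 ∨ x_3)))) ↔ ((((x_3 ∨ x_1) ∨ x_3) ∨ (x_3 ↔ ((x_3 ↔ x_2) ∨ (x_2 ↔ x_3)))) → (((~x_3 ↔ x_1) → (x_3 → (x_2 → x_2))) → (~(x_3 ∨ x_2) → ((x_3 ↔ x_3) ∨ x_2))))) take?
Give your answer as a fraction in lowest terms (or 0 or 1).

x_1 → x_3 = 2/5 → 1/5 = 4/5
x_3 ↔ x_1 = 1/5 ↔ 2/5 = 4/5
x_2 → (x_3 ↔ x_1) = 1/5 → 4/5 = 1
(x_1 → x_3) ↔ (x_2 → (x_3 ↔ x_1)) = 4/5 ↔ 1 = 4/5
x_2 ↔ x_2 = 1/5 ↔ 1/5 = 1
(x_2 ↔ x_2) ↔ x_2 = 1 ↔ 1/5 = 1/5
((x_1 → x_3) ↔ (x_2 → (x_3 ↔ x_1))) ↔ ((x_2 ↔ x_2) ↔ x_2) = 4/5 ↔ 1/5 = 2/5
~x_1 = ~2/5 = 3/5
x_1 → ~x_1 = 2/5 → 3/5 = 1
~x_1 = ~2/5 = 3/5
~x_1 ↔ x_1 = 3/5 ↔ 2/5 = 4/5
(x_1 → ~x_1) ↔ (~x_1 ↔ x_1) = 1 ↔ 4/5 = 4/5
~x_3 = ~1/5 = 4/5
x_3 ∨ x_2 = 1/5 ∨ 1/5 = 1/5
x_1 → x_1 = 2/5 → 2/5 = 1
(x_3 ∨ x_2) ∨ (x_1 → x_1) = 1/5 ∨ 1 = 1
~x_3 ∨ ((x_3 ∨ x_2) ∨ (x_1 → x_1)) = 4/5 ∨ 1 = 1
((x_1 → ~x_1) ↔ (~x_1 ↔ x_1)) ↔ (~x_3 ∨ ((x_3 ∨ x_2) ∨ (x_1 → x_1))) = 4/5 ↔ 1 = 4/5
(((x_1 → x_3) ↔ (x_2 → (x_3 ↔ x_1))) ↔ ((x_2 ↔ x_2) ↔ x_2)) → (((x_1 → ~x_1) ↔ (~x_1 ↔ x_1)) ↔ (~x_3 ∨ ((x_3 ∨ x_2) ∨ (x_1 → x_1)))) = 2/5 → 4/5 = 1
~((((x_1 → x_3) ↔ (x_2 → (x_3 ↔ x_1))) ↔ ((x_2 ↔ x_2) ↔ x_2)) → (((x_1 → ~x_1) ↔ (~x_1 ↔ x_1)) ↔ (~x_3 ∨ ((x_3 ∨ x_2) ∨ (x_1 → x_1))))) = ~1 = 0
x_2 ↔ x_1 = 1/5 ↔ 2/5 = 4/5
~(x_2 ↔ x_1) = ~4/5 = 1/5
x_2 → x_1 = 1/5 → 2/5 = 1
x_3 ∨ x_1 = 1/5 ∨ 2/5 = 2/5
(x_2 → x_1) ↔ (x_3 ∨ x_1) = 1 ↔ 2/5 = 2/5
~x_1 = ~2/5 = 3/5
x_3 ∨ ~x_1 = 1/5 ∨ 3/5 = 3/5
((x_2 → x_1) ↔ (x_3 ∨ x_1)) ∨ (x_3 ∨ ~x_1) = 2/5 ∨ 3/5 = 3/5
~(x_2 ↔ x_1) → (((x_2 → x_1) ↔ (x_3 ∨ x_1)) ∨ (x_3 ∨ ~x_1)) = 1/5 → 3/5 = 1
x_2 → x_1 = 1/5 → 2/5 = 1
~x_1 = ~2/5 = 3/5
~x_1 ↔ x_3 = 3/5 ↔ 1/5 = 3/5
x_2 ∨ x_3 = 1/5 ∨ 1/5 = 1/5
(~x_1 ↔ x_3) ∨ (x_2 ∨ x_3) = 3/5 ∨ 1/5 = 3/5
(x_2 → x_1) ∨ ((~x_1 ↔ x_3) ∨ (x_2 ∨ x_3)) = 1 ∨ 3/5 = 1
(~(x_2 ↔ x_1) → (((x_2 → x_1) ↔ (x_3 ∨ x_1)) ∨ (x_3 ∨ ~x_1))) → ((x_2 → x_1) ∨ ((~x_1 ↔ x_3) ∨ (x_2 ∨ x_3))) = 1 → 1 = 1
x_3 ∨ x_1 = 1/5 ∨ 2/5 = 2/5
(x_3 ∨ x_1) ∨ x_3 = 2/5 ∨ 1/5 = 2/5
x_3 ↔ x_2 = 1/5 ↔ 1/5 = 1
x_2 ↔ x_3 = 1/5 ↔ 1/5 = 1
(x_3 ↔ x_2) ∨ (x_2 ↔ x_3) = 1 ∨ 1 = 1
x_3 ↔ ((x_3 ↔ x_2) ∨ (x_2 ↔ x_3)) = 1/5 ↔ 1 = 1/5
((x_3 ∨ x_1) ∨ x_3) ∨ (x_3 ↔ ((x_3 ↔ x_2) ∨ (x_2 ↔ x_3))) = 2/5 ∨ 1/5 = 2/5
~x_3 = ~1/5 = 4/5
~x_3 ↔ x_1 = 4/5 ↔ 2/5 = 3/5
x_2 → x_2 = 1/5 → 1/5 = 1
x_3 → (x_2 → x_2) = 1/5 → 1 = 1
(~x_3 ↔ x_1) → (x_3 → (x_2 → x_2)) = 3/5 → 1 = 1
x_3 ∨ x_2 = 1/5 ∨ 1/5 = 1/5
~(x_3 ∨ x_2) = ~1/5 = 4/5
x_3 ↔ x_3 = 1/5 ↔ 1/5 = 1
(x_3 ↔ x_3) ∨ x_2 = 1 ∨ 1/5 = 1
~(x_3 ∨ x_2) → ((x_3 ↔ x_3) ∨ x_2) = 4/5 → 1 = 1
((~x_3 ↔ x_1) → (x_3 → (x_2 → x_2))) → (~(x_3 ∨ x_2) → ((x_3 ↔ x_3) ∨ x_2)) = 1 → 1 = 1
(((x_3 ∨ x_1) ∨ x_3) ∨ (x_3 ↔ ((x_3 ↔ x_2) ∨ (x_2 ↔ x_3)))) → (((~x_3 ↔ x_1) → (x_3 → (x_2 → x_2))) → (~(x_3 ∨ x_2) → ((x_3 ↔ x_3) ∨ x_2))) = 2/5 → 1 = 1
((~(x_2 ↔ x_1) → (((x_2 → x_1) ↔ (x_3 ∨ x_1)) ∨ (x_3 ∨ ~x_1))) → ((x_2 → x_1) ∨ ((~x_1 ↔ x_3) ∨ (x_2 ∨ x_3)))) ↔ ((((x_3 ∨ x_1) ∨ x_3) ∨ (x_3 ↔ ((x_3 ↔ x_2) ∨ (x_2 ↔ x_3)))) → (((~x_3 ↔ x_1) → (x_3 → (x_2 → x_2))) → (~(x_3 ∨ x_2) → ((x_3 ↔ x_3) ∨ x_2)))) = 1 ↔ 1 = 1
~((((x_1 → x_3) ↔ (x_2 → (x_3 ↔ x_1))) ↔ ((x_2 ↔ x_2) ↔ x_2)) → (((x_1 → ~x_1) ↔ (~x_1 ↔ x_1)) ↔ (~x_3 ∨ ((x_3 ∨ x_2) ∨ (x_1 → x_1))))) ∨ (((~(x_2 ↔ x_1) → (((x_2 → x_1) ↔ (x_3 ∨ x_1)) ∨ (x_3 ∨ ~x_1))) → ((x_2 → x_1) ∨ ((~x_1 ↔ x_3) ∨ (x_2 ∨ x_3)))) ↔ ((((x_3 ∨ x_1) ∨ x_3) ∨ (x_3 ↔ ((x_3 ↔ x_2) ∨ (x_2 ↔ x_3)))) → (((~x_3 ↔ x_1) → (x_3 → (x_2 → x_2))) → (~(x_3 ∨ x_2) → ((x_3 ↔ x_3) ∨ x_2))))) = 0 ∨ 1 = 1

1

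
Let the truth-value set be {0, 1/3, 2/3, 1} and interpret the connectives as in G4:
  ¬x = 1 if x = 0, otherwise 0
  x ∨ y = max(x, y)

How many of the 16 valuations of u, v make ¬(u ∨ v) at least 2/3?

u = 0, v = 0 ↦ 1  ≥
u = 0, v = 1/3 ↦ 0  <
u = 0, v = 2/3 ↦ 0  <
u = 0, v = 1 ↦ 0  <
u = 1/3, v = 0 ↦ 0  <
u = 1/3, v = 1/3 ↦ 0  <
u = 1/3, v = 2/3 ↦ 0  <
u = 1/3, v = 1 ↦ 0  <
u = 2/3, v = 0 ↦ 0  <
u = 2/3, v = 1/3 ↦ 0  <
u = 2/3, v = 2/3 ↦ 0  <
u = 2/3, v = 1 ↦ 0  <
u = 1, v = 0 ↦ 0  <
u = 1, v = 1/3 ↦ 0  <
u = 1, v = 2/3 ↦ 0  <
u = 1, v = 1 ↦ 0  <
So 1 of the 16 assignments meets the threshold.

1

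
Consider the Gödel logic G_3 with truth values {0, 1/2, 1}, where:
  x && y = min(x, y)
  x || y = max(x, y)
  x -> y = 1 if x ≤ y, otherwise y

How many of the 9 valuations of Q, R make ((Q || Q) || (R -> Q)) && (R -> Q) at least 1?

Q = 0, R = 0 ↦ 1  ≥
Q = 0, R = 1/2 ↦ 0  <
Q = 0, R = 1 ↦ 0  <
Q = 1/2, R = 0 ↦ 1  ≥
Q = 1/2, R = 1/2 ↦ 1  ≥
Q = 1/2, R = 1 ↦ 1/2  <
Q = 1, R = 0 ↦ 1  ≥
Q = 1, R = 1/2 ↦ 1  ≥
Q = 1, R = 1 ↦ 1  ≥
So 6 of the 9 assignments meet the threshold.

6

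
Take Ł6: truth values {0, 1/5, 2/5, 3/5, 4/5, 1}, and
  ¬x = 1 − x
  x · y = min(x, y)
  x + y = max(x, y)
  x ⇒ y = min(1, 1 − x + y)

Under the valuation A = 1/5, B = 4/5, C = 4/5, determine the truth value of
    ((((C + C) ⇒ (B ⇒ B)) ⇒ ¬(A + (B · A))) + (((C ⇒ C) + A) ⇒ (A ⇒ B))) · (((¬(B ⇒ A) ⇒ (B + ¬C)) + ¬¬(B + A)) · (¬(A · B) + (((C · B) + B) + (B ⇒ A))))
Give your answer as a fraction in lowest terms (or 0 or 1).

C + C = 4/5 + 4/5 = 4/5
B ⇒ B = 4/5 ⇒ 4/5 = 1
(C + C) ⇒ (B ⇒ B) = 4/5 ⇒ 1 = 1
B · A = 4/5 · 1/5 = 1/5
A + (B · A) = 1/5 + 1/5 = 1/5
¬(A + (B · A)) = ¬1/5 = 4/5
((C + C) ⇒ (B ⇒ B)) ⇒ ¬(A + (B · A)) = 1 ⇒ 4/5 = 4/5
C ⇒ C = 4/5 ⇒ 4/5 = 1
(C ⇒ C) + A = 1 + 1/5 = 1
A ⇒ B = 1/5 ⇒ 4/5 = 1
((C ⇒ C) + A) ⇒ (A ⇒ B) = 1 ⇒ 1 = 1
(((C + C) ⇒ (B ⇒ B)) ⇒ ¬(A + (B · A))) + (((C ⇒ C) + A) ⇒ (A ⇒ B)) = 4/5 + 1 = 1
B ⇒ A = 4/5 ⇒ 1/5 = 2/5
¬(B ⇒ A) = ¬2/5 = 3/5
¬C = ¬4/5 = 1/5
B + ¬C = 4/5 + 1/5 = 4/5
¬(B ⇒ A) ⇒ (B + ¬C) = 3/5 ⇒ 4/5 = 1
B + A = 4/5 + 1/5 = 4/5
¬(B + A) = ¬4/5 = 1/5
¬¬(B + A) = ¬1/5 = 4/5
(¬(B ⇒ A) ⇒ (B + ¬C)) + ¬¬(B + A) = 1 + 4/5 = 1
A · B = 1/5 · 4/5 = 1/5
¬(A · B) = ¬1/5 = 4/5
C · B = 4/5 · 4/5 = 4/5
(C · B) + B = 4/5 + 4/5 = 4/5
B ⇒ A = 4/5 ⇒ 1/5 = 2/5
((C · B) + B) + (B ⇒ A) = 4/5 + 2/5 = 4/5
¬(A · B) + (((C · B) + B) + (B ⇒ A)) = 4/5 + 4/5 = 4/5
((¬(B ⇒ A) ⇒ (B + ¬C)) + ¬¬(B + A)) · (¬(A · B) + (((C · B) + B) + (B ⇒ A))) = 1 · 4/5 = 4/5
((((C + C) ⇒ (B ⇒ B)) ⇒ ¬(A + (B · A))) + (((C ⇒ C) + A) ⇒ (A ⇒ B))) · (((¬(B ⇒ A) ⇒ (B + ¬C)) + ¬¬(B + A)) · (¬(A · B) + (((C · B) + B) + (B ⇒ A)))) = 1 · 4/5 = 4/5

4/5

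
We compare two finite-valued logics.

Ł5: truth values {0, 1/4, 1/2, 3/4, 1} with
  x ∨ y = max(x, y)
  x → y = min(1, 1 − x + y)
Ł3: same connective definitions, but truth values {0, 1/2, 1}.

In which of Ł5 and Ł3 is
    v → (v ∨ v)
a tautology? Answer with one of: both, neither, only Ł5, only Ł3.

In Ł5: every assignment gives 1 — tautology.
In Ł3: every assignment gives 1 — tautology.

both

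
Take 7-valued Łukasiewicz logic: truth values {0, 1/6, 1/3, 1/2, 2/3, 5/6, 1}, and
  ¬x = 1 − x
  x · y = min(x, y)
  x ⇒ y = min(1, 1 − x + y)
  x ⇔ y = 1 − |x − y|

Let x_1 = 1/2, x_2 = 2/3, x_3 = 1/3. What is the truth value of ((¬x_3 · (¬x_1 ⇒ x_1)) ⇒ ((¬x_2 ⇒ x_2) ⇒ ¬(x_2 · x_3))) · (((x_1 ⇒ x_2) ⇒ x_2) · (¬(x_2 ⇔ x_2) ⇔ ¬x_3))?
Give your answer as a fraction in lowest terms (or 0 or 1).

¬x_3 = ¬1/3 = 2/3
¬x_1 = ¬1/2 = 1/2
¬x_1 ⇒ x_1 = 1/2 ⇒ 1/2 = 1
¬x_3 · (¬x_1 ⇒ x_1) = 2/3 · 1 = 2/3
¬x_2 = ¬2/3 = 1/3
¬x_2 ⇒ x_2 = 1/3 ⇒ 2/3 = 1
x_2 · x_3 = 2/3 · 1/3 = 1/3
¬(x_2 · x_3) = ¬1/3 = 2/3
(¬x_2 ⇒ x_2) ⇒ ¬(x_2 · x_3) = 1 ⇒ 2/3 = 2/3
(¬x_3 · (¬x_1 ⇒ x_1)) ⇒ ((¬x_2 ⇒ x_2) ⇒ ¬(x_2 · x_3)) = 2/3 ⇒ 2/3 = 1
x_1 ⇒ x_2 = 1/2 ⇒ 2/3 = 1
(x_1 ⇒ x_2) ⇒ x_2 = 1 ⇒ 2/3 = 2/3
x_2 ⇔ x_2 = 2/3 ⇔ 2/3 = 1
¬(x_2 ⇔ x_2) = ¬1 = 0
¬x_3 = ¬1/3 = 2/3
¬(x_2 ⇔ x_2) ⇔ ¬x_3 = 0 ⇔ 2/3 = 1/3
((x_1 ⇒ x_2) ⇒ x_2) · (¬(x_2 ⇔ x_2) ⇔ ¬x_3) = 2/3 · 1/3 = 1/3
((¬x_3 · (¬x_1 ⇒ x_1)) ⇒ ((¬x_2 ⇒ x_2) ⇒ ¬(x_2 · x_3))) · (((x_1 ⇒ x_2) ⇒ x_2) · (¬(x_2 ⇔ x_2) ⇔ ¬x_3)) = 1 · 1/3 = 1/3

1/3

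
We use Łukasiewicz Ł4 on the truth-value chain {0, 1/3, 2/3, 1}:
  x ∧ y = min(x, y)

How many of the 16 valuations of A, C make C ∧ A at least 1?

A = 0, C = 0 ↦ 0  <
A = 0, C = 1/3 ↦ 0  <
A = 0, C = 2/3 ↦ 0  <
A = 0, C = 1 ↦ 0  <
A = 1/3, C = 0 ↦ 0  <
A = 1/3, C = 1/3 ↦ 1/3  <
A = 1/3, C = 2/3 ↦ 1/3  <
A = 1/3, C = 1 ↦ 1/3  <
A = 2/3, C = 0 ↦ 0  <
A = 2/3, C = 1/3 ↦ 1/3  <
A = 2/3, C = 2/3 ↦ 2/3  <
A = 2/3, C = 1 ↦ 2/3  <
A = 1, C = 0 ↦ 0  <
A = 1, C = 1/3 ↦ 1/3  <
A = 1, C = 2/3 ↦ 2/3  <
A = 1, C = 1 ↦ 1  ≥
So 1 of the 16 assignments meets the threshold.

1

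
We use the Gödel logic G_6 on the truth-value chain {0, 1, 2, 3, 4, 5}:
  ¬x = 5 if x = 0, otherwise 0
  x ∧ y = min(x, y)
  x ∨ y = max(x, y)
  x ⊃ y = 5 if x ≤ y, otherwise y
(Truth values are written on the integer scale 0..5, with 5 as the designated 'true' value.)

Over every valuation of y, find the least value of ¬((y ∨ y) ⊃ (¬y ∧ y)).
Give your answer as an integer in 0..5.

Take y = 0:
y ∨ y = 0 ∨ 0 = 0
¬y = ¬0 = 5
¬y ∧ y = 5 ∧ 0 = 0
(y ∨ y) ⊃ (¬y ∧ y) = 0 ⊃ 0 = 5
¬((y ∨ y) ⊃ (¬y ∧ y)) = ¬5 = 0
No assignment yields a value below 0, so this is the minimum.

0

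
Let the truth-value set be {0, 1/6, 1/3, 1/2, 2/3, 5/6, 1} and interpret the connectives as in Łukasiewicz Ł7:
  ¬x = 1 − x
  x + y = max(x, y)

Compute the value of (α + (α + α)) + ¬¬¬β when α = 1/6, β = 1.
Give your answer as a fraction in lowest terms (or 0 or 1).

1/6

α + α = 1/6 + 1/6 = 1/6
α + (α + α) = 1/6 + 1/6 = 1/6
¬β = ¬1 = 0
¬¬β = ¬0 = 1
¬¬¬β = ¬1 = 0
(α + (α + α)) + ¬¬¬β = 1/6 + 0 = 1/6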